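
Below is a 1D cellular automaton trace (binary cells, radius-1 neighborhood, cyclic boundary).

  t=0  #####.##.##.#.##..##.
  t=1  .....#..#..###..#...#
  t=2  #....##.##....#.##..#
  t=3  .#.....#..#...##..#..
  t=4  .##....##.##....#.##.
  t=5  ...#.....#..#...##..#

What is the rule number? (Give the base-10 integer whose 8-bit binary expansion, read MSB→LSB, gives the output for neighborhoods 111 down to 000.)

  ###|.  b7=0 t=0,i=1
  ##.|.  b6=0 t=0,i=4
  #.#|#  b5=1 t=0,i=5
  #..|#  b4=1 t=0,i=16
  .##|.  b3=0 t=0,i=0
  .#.|#  b2=1 t=0,i=12
  ..#|.  b1=0 t=0,i=17
  ...|.  b0=0 t=1,i=1
  bits 00110100 = 52

52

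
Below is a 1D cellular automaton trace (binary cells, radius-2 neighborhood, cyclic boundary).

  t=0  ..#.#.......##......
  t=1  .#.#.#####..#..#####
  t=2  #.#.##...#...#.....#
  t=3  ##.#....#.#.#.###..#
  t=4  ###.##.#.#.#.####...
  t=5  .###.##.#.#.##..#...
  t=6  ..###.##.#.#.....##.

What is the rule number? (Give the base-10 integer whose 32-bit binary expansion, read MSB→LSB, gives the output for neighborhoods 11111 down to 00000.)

1015115589

  [31] ##### => .  t=1,i=7
  [30] ####. => .  t=1,i=8
  [29] ###.# => #  t=1,i=19
  [28] ###.. => #  t=1,i=9
  [27] ##.## => #  t=4,i=3
  [26] ##.#. => #  t=1,i=0
  [25] ##..# => .  t=1,i=10
  [24] ##... => .  t=0,i=14
  [23] #.### => #  t=1,i=5
  [22] #.##. => .  t=2,i=4
  [21] #.#.# => .  t=1,i=1
  [20] #.#.. => .  t=0,i=4
  [19] #..## => .  t=1,i=14
  [18] #..#. => .  t=1,i=11
  [17] #...# => .  t=2,i=7
  [16] #.... => #  t=0,i=6
  [15] .#### => .  t=1,i=6
  [14] .###. => #  t=3,i=0
  [13] .##.# => #  t=2,i=0
  [12] .##.. => .  t=0,i=13
  [11] .#.## => #  t=1,i=4
  [10] .#.#. => #  t=0,i=3
  [9] .#..# => #  t=1,i=13
  [8] .#... => #  t=0,i=5
  [7] ..### => .  t=1,i=15
  [6] ..##. => #  t=0,i=12
  [5] ..#.# => .  t=0,i=2
  [4] ..#.. => .  t=1,i=12
  [3] ...## => .  t=0,i=11
  [2] ...#. => #  t=0,i=1
  [1] ....# => .  t=0,i=0
  [0] ..... => #  t=0,i=7
  bits 00111100100000010110111101000101 = 1015115589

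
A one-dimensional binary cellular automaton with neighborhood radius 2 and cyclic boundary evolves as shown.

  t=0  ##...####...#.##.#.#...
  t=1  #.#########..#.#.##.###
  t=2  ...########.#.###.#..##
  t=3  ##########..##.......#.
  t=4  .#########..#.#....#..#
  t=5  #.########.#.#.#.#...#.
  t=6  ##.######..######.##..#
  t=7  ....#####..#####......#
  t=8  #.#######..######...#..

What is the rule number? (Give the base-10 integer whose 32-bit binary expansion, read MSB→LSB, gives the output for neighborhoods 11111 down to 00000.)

3508973002

  [31] ##### => #  t=1,i=4
  [30] ####. => #  t=0,i=7
  [29] ###.# => .  t=1,i=0
  [28] ###.. => #  t=0,i=8
  [27] ##.## => .  t=1,i=1
  [26] ##.#. => .  t=0,i=16
  [25] ##..# => .  t=1,i=11
  [24] ##... => #  t=0,i=2
  [23] #.### => .  t=1,i=2
  [22] #.##. => .  t=0,i=14
  [21] #.#.# => #  t=0,i=17
  [20] #.#.. => .  t=0,i=19
  [19] #..## => .  t=2,i=20
  [18] #..#. => #  t=1,i=12
  [17] #...# => #  t=0,i=3
  [16] #.... => .  t=3,i=15
  [15] .#### => #  t=0,i=6
  [14] .###. => .  t=2,i=15
  [13] .##.# => #  t=0,i=15
  [12] .##.. => .  t=0,i=1
  [11] .#.## => #  t=0,i=13
  [10] .#.#. => #  t=0,i=18
  [9] .#..# => .  t=2,i=19
  [8] .#... => #  t=0,i=20
  [7] ..### => #  t=0,i=5
  [6] ..##. => #  t=0,i=0
  [5] ..#.# => .  t=0,i=12
  [4] ..#.. => .  t=4,i=19
  [3] ...## => #  t=0,i=4
  [2] ...#. => .  t=0,i=11
  [1] ....# => #  t=3,i=19
  [0] ..... => .  t=3,i=16
  bits 11010001001001101010110111001010 = 3508973002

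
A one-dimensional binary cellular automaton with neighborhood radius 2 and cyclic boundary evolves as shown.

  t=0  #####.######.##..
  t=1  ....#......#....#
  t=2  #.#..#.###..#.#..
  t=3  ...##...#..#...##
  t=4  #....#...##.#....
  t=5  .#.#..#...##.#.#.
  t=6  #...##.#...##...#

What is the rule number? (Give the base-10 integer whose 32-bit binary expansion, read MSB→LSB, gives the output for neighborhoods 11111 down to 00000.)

621568771

  nb #####: next=.  (t=0,i=2, bit31=0)
  nb ####.: next=.  (t=0,i=3, bit30=0)
  nb ###.#: next=#  (t=0,i=4, bit29=1)
  nb ###..: next=.  (t=2,i=9, bit28=0)
  nb ##.##: next=.  (t=0,i=5, bit27=0)
  nb ##.#.: next=#  (t=4,i=11, bit26=1)
  nb ##..#: next=.  (t=0,i=15, bit25=0)
  nb ##...: next=#  (t=3,i=0, bit24=1)
  nb #.###: next=.  (t=0,i=6, bit23=0)
  nb #.##.: next=.  (t=0,i=13, bit22=0)
  nb #.#.#: next=.  (t=5,i=13, bit21=0)
  nb #.#..: next=.  (t=2,i=2, bit20=0)
  nb #..##: next=#  (t=0,i=16, bit19=1)
  nb #..#.: next=#  (t=2,i=4, bit18=1)
  nb #...#: next=.  (t=3,i=1, bit17=0)
  nb #....: next=.  (t=1,i=1, bit16=0)
  nb .####: next=.  (t=0,i=1, bit15=0)
  nb .###.: next=#  (t=2,i=8, bit14=1)
  nb .##.#: next=#  (t=4,i=10, bit13=1)
  nb .##..: next=.  (t=0,i=14, bit12=0)
  nb .#.##: next=.  (t=2,i=6, bit11=0)
  nb .#.#.: next=.  (t=2,i=1, bit10=0)
  nb .#..#: next=#  (t=2,i=3, bit9=1)
  nb .#...: next=#  (t=1,i=0, bit8=1)
  nb ..###: next=.  (t=0,i=0, bit7=0)
  nb ..##.: next=.  (t=3,i=3, bit6=0)
  nb ..#.#: next=.  (t=2,i=0, bit5=0)
  nb ..#..: next=.  (t=1,i=4, bit4=0)
  nb ...##: next=.  (t=3,i=2, bit3=0)
  nb ...#.: next=.  (t=1,i=3, bit2=0)
  nb ....#: next=#  (t=1,i=2, bit1=1)
  nb .....: next=#  (t=1,i=7, bit0=1)
  bits 00100101000011000110001100000011 = 621568771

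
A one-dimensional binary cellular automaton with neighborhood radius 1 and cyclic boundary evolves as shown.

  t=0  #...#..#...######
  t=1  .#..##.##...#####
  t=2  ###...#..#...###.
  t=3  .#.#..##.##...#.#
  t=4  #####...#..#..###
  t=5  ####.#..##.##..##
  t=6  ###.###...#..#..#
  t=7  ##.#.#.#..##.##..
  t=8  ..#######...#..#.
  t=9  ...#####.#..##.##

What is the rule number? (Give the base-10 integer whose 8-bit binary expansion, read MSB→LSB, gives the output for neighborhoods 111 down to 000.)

  [7] ### => #  t=0,i=12
  [6] ##. => .  t=0,i=0
  [5] #.# => #  t=1,i=0
  [4] #.. => #  t=0,i=1
  [3] .## => .  t=0,i=11
  [2] .#. => #  t=0,i=4
  [1] ..# => .  t=0,i=3
  [0] ... => .  t=0,i=2
  bits 10110100 = 180

180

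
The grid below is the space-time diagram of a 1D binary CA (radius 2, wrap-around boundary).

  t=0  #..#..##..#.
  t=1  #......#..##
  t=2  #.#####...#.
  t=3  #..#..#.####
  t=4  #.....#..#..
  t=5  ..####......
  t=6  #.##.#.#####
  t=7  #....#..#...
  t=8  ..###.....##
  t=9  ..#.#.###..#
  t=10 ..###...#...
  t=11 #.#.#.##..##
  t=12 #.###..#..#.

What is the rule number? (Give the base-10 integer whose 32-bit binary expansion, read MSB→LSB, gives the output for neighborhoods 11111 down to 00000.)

808686759

  #####|.  b31=0 t=2,i=4
  ####.|.  b30=0 t=2,i=5
  ###.#|#  b29=1 t=6,i=0
  ###..|#  b28=1 t=1,i=0
  ##.##|.  b27=0 t=6,i=1
  ##.#.|.  b26=0 t=6,i=4
  ##..#|.  b25=0 t=0,i=8
  ##...|.  b24=0 t=1,i=1
  #.###|.  b23=0 t=2,i=2
  #.##.|.  b22=0 t=6,i=2
  #.#.#|#  b21=1 t=2,i=0
  #.#..|#  b20=1 t=0,i=0
  #..##|.  b19=0 t=0,i=5
  #..#.|.  b18=0 t=0,i=2
  #...#|#  b17=1 t=2,i=8
  #....|#  b16=1 t=1,i=2
  .####|#  b15=1 t=2,i=3
  .###.|.  b14=0 t=1,i=11
  .##.#|.  b13=0 t=6,i=3
  .##..|#  b12=1 t=0,i=7
  .#.##|.  b11=0 t=2,i=1
  .#.#.|#  b10=1 t=0,i=11
  .#..#|.  b9=0 t=0,i=1
  .#...|.  b8=0 t=4,i=1
  ..###|#  b7=1 t=1,i=10
  ..##.|.  b6=0 t=0,i=6
  ..#.#|#  b5=1 t=0,i=10
  ..#..|.  b4=0 t=0,i=3
  ...##|.  b3=0 t=5,i=1
  ...#.|#  b2=1 t=1,i=6
  ....#|#  b1=1 t=1,i=5
  .....|#  b0=1 t=1,i=3
  bits 00110000001100111001010010100111 = 808686759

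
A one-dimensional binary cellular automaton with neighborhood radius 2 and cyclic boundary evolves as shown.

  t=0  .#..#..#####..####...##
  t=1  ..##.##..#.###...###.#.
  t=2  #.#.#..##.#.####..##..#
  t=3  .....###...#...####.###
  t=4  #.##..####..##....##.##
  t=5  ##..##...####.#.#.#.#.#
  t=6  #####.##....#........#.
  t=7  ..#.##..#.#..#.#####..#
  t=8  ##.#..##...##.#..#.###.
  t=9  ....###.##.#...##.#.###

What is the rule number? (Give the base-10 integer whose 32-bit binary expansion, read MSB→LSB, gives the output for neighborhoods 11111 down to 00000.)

  [31] ##### => #  t=0,i=9
  [30] ####. => .  t=0,i=10
  [29] ###.# => #  t=1,i=19
  [28] ###.. => #  t=0,i=11
  [27] ##.## => #  t=1,i=4
  [26] ##.#. => .  t=0,i=0
  [25] ##..# => #  t=0,i=12
  [24] ##... => #  t=0,i=18
  [23] #.### => .  t=1,i=11
  [22] #.##. => .  t=1,i=5
  [21] #.#.# => .  t=2,i=2
  [20] #.#.. => .  t=0,i=1
  [19] #..## => #  t=0,i=6
  [18] #..#. => #  t=0,i=3
  [17] #...# => #  t=0,i=19
  [16] #.... => .  t=3,i=1
  [15] .#### => .  t=0,i=8
  [14] .###. => #  t=1,i=12
  [13] .##.# => .  t=0,i=22
  [12] .##.. => .  t=1,i=6
  [11] .#.## => #  t=1,i=10
  [10] .#.#. => .  t=2,i=3
  [9] .#..# => #  t=0,i=2
  [8] .#... => #  t=1,i=22
  [7] ..### => .  t=0,i=7
  [6] ..##. => #  t=0,i=21
  [5] ..#.# => .  t=1,i=9
  [4] ..#.. => .  t=0,i=4
  [3] ...## => .  t=0,i=20
  [2] ...#. => .  t=3,i=10
  [1] ....# => #  t=3,i=3
  [0] ..... => #  t=3,i=2
  bits 10111011000011100100101101000011 = 3138276163

3138276163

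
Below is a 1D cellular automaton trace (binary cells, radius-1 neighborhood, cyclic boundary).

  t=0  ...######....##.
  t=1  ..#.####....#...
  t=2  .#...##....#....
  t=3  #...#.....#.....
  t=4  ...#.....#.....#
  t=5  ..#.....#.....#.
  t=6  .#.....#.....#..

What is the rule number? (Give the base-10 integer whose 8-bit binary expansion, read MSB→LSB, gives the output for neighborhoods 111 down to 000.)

  [7] ### => #  t=0,i=4
  [6] ##. => .  t=0,i=8
  [5] #.# => .  t=1,i=3
  [4] #.. => .  t=0,i=9
  [3] .## => .  t=0,i=3
  [2] .#. => .  t=1,i=2
  [1] ..# => #  t=0,i=2
  [0] ... => .  t=0,i=0
  bits 10000010 = 130

130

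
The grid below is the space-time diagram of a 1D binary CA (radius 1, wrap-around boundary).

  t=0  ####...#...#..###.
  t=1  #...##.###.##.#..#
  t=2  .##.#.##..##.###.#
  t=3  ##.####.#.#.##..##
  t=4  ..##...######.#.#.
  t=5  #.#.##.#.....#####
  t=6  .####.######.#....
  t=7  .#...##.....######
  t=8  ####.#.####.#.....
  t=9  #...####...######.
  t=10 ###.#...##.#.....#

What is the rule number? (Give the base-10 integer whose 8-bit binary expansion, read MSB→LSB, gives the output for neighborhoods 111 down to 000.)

61

  ###|.  b7=0 t=0,i=1
  ##.|.  b6=0 t=0,i=3
  #.#|#  b5=1 t=0,i=17
  #..|#  b4=1 t=0,i=4
  .##|#  b3=1 t=0,i=0
  .#.|#  b2=1 t=0,i=7
  ..#|.  b1=0 t=0,i=6
  ...|#  b0=1 t=0,i=5
  bits 00111101 = 61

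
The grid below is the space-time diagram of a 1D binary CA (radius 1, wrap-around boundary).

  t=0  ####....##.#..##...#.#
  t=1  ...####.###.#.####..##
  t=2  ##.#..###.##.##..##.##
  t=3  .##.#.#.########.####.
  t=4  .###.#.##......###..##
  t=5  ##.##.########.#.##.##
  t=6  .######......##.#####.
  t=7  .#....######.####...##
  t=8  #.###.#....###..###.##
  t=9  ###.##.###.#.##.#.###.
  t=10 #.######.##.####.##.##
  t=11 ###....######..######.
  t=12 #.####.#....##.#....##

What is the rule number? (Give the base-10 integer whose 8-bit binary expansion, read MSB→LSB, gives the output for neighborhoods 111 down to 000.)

  [7] ### => .  t=0,i=0
  [6] ##. => #  t=0,i=3
  [5] #.# => #  t=0,i=10
  [4] #.. => #  t=0,i=4
  [3] .## => #  t=0,i=8
  [2] .#. => .  t=0,i=11
  [1] ..# => .  t=0,i=7
  [0] ... => #  t=0,i=5
  bits 01111001 = 121

121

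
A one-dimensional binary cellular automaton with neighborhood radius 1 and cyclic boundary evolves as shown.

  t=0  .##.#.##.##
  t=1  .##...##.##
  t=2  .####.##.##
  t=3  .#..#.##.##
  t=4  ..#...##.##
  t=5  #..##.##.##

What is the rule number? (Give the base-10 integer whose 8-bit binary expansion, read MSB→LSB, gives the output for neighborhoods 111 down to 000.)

  [7] ### => .  t=2,i=2
  [6] ##. => #  t=0,i=2
  [5] #.# => .  t=0,i=0
  [4] #.. => #  t=1,i=3
  [3] .## => #  t=0,i=1
  [2] .#. => .  t=0,i=4
  [1] ..# => .  t=1,i=5
  [0] ... => #  t=1,i=4
  bits 01011001 = 89

89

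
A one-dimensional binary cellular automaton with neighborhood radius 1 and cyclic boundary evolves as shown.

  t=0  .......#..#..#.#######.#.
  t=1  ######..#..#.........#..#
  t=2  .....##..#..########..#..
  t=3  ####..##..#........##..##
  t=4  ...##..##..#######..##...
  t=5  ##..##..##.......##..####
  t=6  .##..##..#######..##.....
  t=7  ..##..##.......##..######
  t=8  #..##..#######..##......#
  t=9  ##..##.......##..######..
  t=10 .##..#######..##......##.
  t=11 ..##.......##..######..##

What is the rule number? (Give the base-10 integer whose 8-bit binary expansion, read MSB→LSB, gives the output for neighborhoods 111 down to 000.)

  [7] ### => .  t=0,i=16
  [6] ##. => #  t=0,i=21
  [5] #.# => .  t=0,i=14
  [4] #.. => #  t=0,i=8
  [3] .## => .  t=0,i=15
  [2] .#. => .  t=0,i=7
  [1] ..# => .  t=0,i=6
  [0] ... => #  t=0,i=0
  bits 01010001 = 81

81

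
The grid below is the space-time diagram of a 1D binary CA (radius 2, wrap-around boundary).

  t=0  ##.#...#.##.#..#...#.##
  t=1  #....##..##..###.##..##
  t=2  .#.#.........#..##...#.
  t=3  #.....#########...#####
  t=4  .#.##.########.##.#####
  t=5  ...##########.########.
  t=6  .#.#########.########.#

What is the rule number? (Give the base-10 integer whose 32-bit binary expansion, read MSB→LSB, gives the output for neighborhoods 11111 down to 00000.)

  #####|#  b31=1 t=3,i=8
  ####.|#  b30=1 t=0,i=0
  ###.#|.  b29=0 t=0,i=1
  ###..|.  b28=0 t=1,i=0
  ##.##|#  b27=1 t=1,i=16
  ##.#.|.  b26=0 t=0,i=2
  ##..#|.  b25=0 t=1,i=7
  ##...|#  b24=1 t=1,i=1
  #.###|#  b23=1 t=0,i=21
  #.##.|#  b22=1 t=0,i=9
  #.#.#|.  b21=0 t=4,i=1
  #.#..|.  b20=0 t=0,i=3
  #..##|.  b19=0 t=1,i=8
  #..#.|#  b18=1 t=0,i=14
  #...#|#  b17=1 t=0,i=5
  #....|.  b16=0 t=1,i=2
  .####|#  b15=1 t=0,i=22
  .###.|.  b14=0 t=1,i=14
  .##.#|#  b13=1 t=0,i=10
  .##..|.  b12=0 t=1,i=6
  .#.##|.  b11=0 t=0,i=8
  .#.#.|.  b10=0 t=2,i=2
  .#..#|#  b9=1 t=0,i=13
  .#...|.  b8=0 t=0,i=4
  ..###|#  b7=1 t=1,i=13
  ..##.|.  b6=0 t=1,i=5
  ..#.#|.  b5=0 t=0,i=7
  ..#..|#  b4=1 t=0,i=15
  ...##|.  b3=0 t=1,i=4
  ...#.|#  b2=1 t=0,i=6
  ....#|#  b1=1 t=1,i=3
  .....|#  b0=1 t=2,i=6
  bits 11001001110001101010001010010111 = 3385238167

3385238167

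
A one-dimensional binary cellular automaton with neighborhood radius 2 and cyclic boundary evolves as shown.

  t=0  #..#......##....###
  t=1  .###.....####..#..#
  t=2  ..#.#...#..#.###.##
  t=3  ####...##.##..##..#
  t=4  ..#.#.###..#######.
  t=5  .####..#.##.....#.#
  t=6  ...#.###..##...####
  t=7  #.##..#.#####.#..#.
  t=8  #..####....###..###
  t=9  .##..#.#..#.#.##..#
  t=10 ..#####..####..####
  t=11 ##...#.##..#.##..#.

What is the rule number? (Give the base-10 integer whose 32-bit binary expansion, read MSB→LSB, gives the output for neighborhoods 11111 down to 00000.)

1730966652

  ##### -> .   bit 31 = 0  t=3,i=1
  ####. -> #   bit 30 = 1  t=0,i=18
  ###.# -> #   bit 29 = 1  t=2,i=15
  ###.. -> .   bit 28 = 0  t=0,i=0
  ##.## -> .   bit 27 = 0  t=2,i=16
  ##.#. -> #   bit 26 = 1  t=7,i=13
  ##..# -> #   bit 25 = 1  t=0,i=1
  ##... -> #   bit 24 = 1  t=0,i=12
  #.### -> .   bit 23 = 0  t=1,i=1
  #.##. -> .   bit 22 = 0  t=2,i=17
  #.#.# -> #   bit 21 = 1  t=4,i=4
  #.#.. -> .   bit 20 = 0  t=2,i=4
  #..## -> #   bit 19 = 1  t=3,i=13
  #..#. -> #   bit 18 = 1  t=0,i=2
  #...# -> .   bit 17 = 0  t=2,i=6
  #.... -> .   bit 16 = 0  t=0,i=5
  .#### -> .   bit 15 = 0  t=0,i=17
  .###. -> #   bit 14 = 1  t=1,i=2
  .##.# -> #   bit 13 = 1  t=3,i=8
  .##.. -> #   bit 12 = 1  t=0,i=11
  .#.## -> .   bit 11 = 0  t=1,i=0
  .#.#. -> #   bit 10 = 1  t=2,i=3
  .#..# -> .   bit 9 = 0  t=1,i=16
  .#... -> .   bit 8 = 0  t=0,i=4
  ..### -> .   bit 7 = 0  t=0,i=16
  ..##. -> #   bit 6 = 1  t=0,i=10
  ..#.# -> #   bit 5 = 1  t=1,i=18
  ..#.. -> #   bit 4 = 1  t=0,i=3
  ...## -> #   bit 3 = 1  t=0,i=9
  ...#. -> #   bit 2 = 1  t=2,i=7
  ....# -> .   bit 1 = 0  t=0,i=8
  ..... -> .   bit 0 = 0  t=0,i=6
  bits 01100111001011000111010001111100 = 1730966652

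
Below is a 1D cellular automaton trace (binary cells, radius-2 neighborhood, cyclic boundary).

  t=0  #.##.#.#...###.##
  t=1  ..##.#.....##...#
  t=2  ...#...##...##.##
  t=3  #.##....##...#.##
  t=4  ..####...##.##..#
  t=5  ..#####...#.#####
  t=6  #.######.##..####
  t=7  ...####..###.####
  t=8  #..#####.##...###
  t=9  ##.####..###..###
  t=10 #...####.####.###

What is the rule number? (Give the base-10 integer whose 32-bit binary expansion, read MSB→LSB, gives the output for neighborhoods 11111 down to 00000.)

3546673333

  nb #####: next=#  (t=5,i=4, bit31=1)
  nb ####.: next=#  (t=4,i=4, bit30=1)
  nb ###.#: next=.  (t=0,i=0, bit29=0)
  nb ###..: next=#  (t=4,i=5, bit28=1)
  nb ##.##: next=.  (t=0,i=1, bit27=0)
  nb ##.#.: next=.  (t=0,i=4, bit26=0)
  nb ##..#: next=#  (t=4,i=14, bit25=1)
  nb ##...: next=#  (t=1,i=13, bit24=1)
  nb #.###: next=.  (t=0,i=15, bit23=0)
  nb #.##.: next=#  (t=0,i=2, bit22=1)
  nb #.#.#: next=#  (t=0,i=5, bit21=1)
  nb #.#..: next=.  (t=0,i=7, bit20=0)
  nb #..##: next=.  (t=1,i=1, bit19=0)
  nb #..#.: next=#  (t=4,i=15, bit18=1)
  nb #...#: next=.  (t=0,i=9, bit17=0)
  nb #....: next=#  (t=1,i=7, bit16=1)
  nb .####: next=#  (t=4,i=3, bit15=1)
  nb .###.: next=#  (t=0,i=12, bit14=1)
  nb .##.#: next=#  (t=0,i=3, bit13=1)
  nb .##..: next=#  (t=1,i=12, bit12=1)
  nb .#.##: next=.  (t=3,i=14, bit11=0)
  nb .#.#.: next=.  (t=0,i=6, bit10=0)
  nb .#..#: next=.  (t=1,i=0, bit9=0)
  nb .#...: next=.  (t=0,i=8, bit8=0)
  nb ..###: next=#  (t=0,i=11, bit7=1)
  nb ..##.: next=.  (t=1,i=2, bit6=0)
  nb ..#.#: next=#  (t=3,i=13, bit5=1)
  nb ..#..: next=#  (t=1,i=16, bit4=1)
  nb ...##: next=.  (t=0,i=10, bit3=0)
  nb ...#.: next=#  (t=1,i=15, bit2=1)
  nb ....#: next=.  (t=1,i=9, bit1=0)
  nb .....: next=#  (t=1,i=8, bit0=1)
  bits 11010011011001011111000010110101 = 3546673333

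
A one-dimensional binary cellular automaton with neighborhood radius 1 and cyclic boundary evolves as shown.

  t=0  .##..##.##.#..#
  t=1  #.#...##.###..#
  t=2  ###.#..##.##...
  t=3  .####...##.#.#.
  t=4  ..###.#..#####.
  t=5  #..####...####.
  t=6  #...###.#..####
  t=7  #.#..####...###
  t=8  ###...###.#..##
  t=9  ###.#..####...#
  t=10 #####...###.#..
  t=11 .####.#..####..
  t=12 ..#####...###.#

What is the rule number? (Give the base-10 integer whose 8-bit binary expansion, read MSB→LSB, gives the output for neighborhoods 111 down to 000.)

  nb ###: next=#  (t=1,i=10, bit7=1)
  nb ##.: next=#  (t=0,i=2, bit6=1)
  nb #.#: next=#  (t=0,i=0, bit5=1)
  nb #..: next=.  (t=0,i=3, bit4=0)
  nb .##: next=.  (t=0,i=1, bit3=0)
  nb .#.: next=#  (t=0,i=11, bit2=1)
  nb ..#: next=.  (t=0,i=4, bit1=0)
  nb ...: next=#  (t=1,i=4, bit0=1)
  bits 11100101 = 229

229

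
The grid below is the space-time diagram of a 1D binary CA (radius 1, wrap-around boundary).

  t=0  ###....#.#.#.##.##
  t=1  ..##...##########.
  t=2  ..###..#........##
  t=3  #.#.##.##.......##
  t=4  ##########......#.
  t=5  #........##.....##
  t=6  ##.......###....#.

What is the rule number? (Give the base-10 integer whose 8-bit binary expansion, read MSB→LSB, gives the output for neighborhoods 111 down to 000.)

  [7] ### => .  t=0,i=0
  [6] ##. => #  t=0,i=2
  [5] #.# => #  t=0,i=8
  [4] #.. => #  t=0,i=3
  [3] .## => #  t=0,i=13
  [2] .#. => #  t=0,i=7
  [1] ..# => .  t=0,i=6
  [0] ... => .  t=0,i=4
  bits 01111100 = 124

124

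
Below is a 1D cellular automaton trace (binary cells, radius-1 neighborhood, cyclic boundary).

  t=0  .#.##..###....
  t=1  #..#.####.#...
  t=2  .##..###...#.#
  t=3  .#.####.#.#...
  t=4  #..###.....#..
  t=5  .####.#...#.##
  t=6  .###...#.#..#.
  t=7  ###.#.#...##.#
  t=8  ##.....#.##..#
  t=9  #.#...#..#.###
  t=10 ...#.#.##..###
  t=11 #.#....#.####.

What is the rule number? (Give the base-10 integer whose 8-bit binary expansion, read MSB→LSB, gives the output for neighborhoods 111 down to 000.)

  nb ###: next=#  (t=0,i=8, bit7=1)
  nb ##.: next=.  (t=0,i=4, bit6=0)
  nb #.#: next=.  (t=0,i=2, bit5=0)
  nb #..: next=#  (t=0,i=5, bit4=1)
  nb .##: next=#  (t=0,i=3, bit3=1)
  nb .#.: next=.  (t=0,i=1, bit2=0)
  nb ..#: next=#  (t=0,i=0, bit1=1)
  nb ...: next=.  (t=0,i=11, bit0=0)
  bits 10011010 = 154

154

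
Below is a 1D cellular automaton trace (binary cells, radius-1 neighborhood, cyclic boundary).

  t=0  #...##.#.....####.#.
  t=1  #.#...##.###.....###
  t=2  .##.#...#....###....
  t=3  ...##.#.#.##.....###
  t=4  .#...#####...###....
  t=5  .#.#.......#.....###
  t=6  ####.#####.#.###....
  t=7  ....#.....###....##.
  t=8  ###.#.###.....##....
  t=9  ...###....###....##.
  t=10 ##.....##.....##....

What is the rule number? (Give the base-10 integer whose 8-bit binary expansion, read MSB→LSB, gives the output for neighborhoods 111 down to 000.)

  ### -> .   bit 7 = 0  t=0,i=14
  ##. -> .   bit 6 = 0  t=0,i=5
  #.# -> #   bit 5 = 1  t=0,i=6
  #.. -> .   bit 4 = 0  t=0,i=1
  .## -> .   bit 3 = 0  t=0,i=4
  .#. -> #   bit 2 = 1  t=0,i=0
  ..# -> .   bit 1 = 0  t=0,i=3
  ... -> #   bit 0 = 1  t=0,i=2
  bits 00100101 = 37

37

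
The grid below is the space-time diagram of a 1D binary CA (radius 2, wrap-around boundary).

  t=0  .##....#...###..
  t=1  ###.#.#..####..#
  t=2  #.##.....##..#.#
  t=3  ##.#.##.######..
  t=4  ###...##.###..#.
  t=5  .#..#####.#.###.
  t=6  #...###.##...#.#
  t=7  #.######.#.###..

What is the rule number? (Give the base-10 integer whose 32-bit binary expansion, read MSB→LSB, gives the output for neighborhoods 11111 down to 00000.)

  [31] ##### => #  t=3,i=10
  [30] ####. => .  t=1,i=1
  [29] ###.# => #  t=1,i=2
  [28] ###.. => .  t=0,i=13
  [27] ##.## => #  t=2,i=1
  [26] ##.#. => #  t=1,i=3
  [25] ##..# => #  t=1,i=13
  [24] ##... => .  t=0,i=3
  [23] #.### => .  t=3,i=8
  [22] #.##. => .  t=2,i=2
  [21] #.#.# => .  t=1,i=4
  [20] #.#.. => .  t=1,i=6
  [19] #..## => .  t=1,i=8
  [18] #..#. => #  t=2,i=12
  [17] #...# => #  t=0,i=9
  [16] #.... => #  t=0,i=4
  [15] .#### => #  t=1,i=0
  [14] .###. => #  t=0,i=12
  [13] .##.# => #  t=2,i=0
  [12] .##.. => #  t=0,i=2
  [11] .#.## => .  t=2,i=14
  [10] .#.#. => .  t=1,i=5
  [9] .#..# => .  t=1,i=7
  [8] .#... => .  t=0,i=8
  [7] ..### => #  t=0,i=11
  [6] ..##. => #  t=0,i=1
  [5] ..#.# => #  t=2,i=13
  [4] ..#.. => .  t=0,i=7
  [3] ...## => #  t=0,i=0
  [2] ...#. => #  t=0,i=6
  [1] ....# => .  t=0,i=5
  [0] ..... => #  t=2,i=6
  bits 10101110000001111111000011101101 = 2919756013

2919756013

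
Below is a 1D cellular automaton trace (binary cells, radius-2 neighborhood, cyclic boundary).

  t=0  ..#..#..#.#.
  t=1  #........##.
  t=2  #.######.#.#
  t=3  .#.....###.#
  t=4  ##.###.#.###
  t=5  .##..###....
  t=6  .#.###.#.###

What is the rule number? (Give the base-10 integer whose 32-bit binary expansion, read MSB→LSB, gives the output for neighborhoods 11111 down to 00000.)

  [31] ##### => .  t=2,i=4
  [30] ####. => .  t=2,i=6
  [29] ###.# => #  t=2,i=7
  [28] ###.. => #  t=5,i=7
  [27] ##.## => #  t=2,i=1
  [26] ##.#. => #  t=1,i=11
  [25] ##..# => #  t=5,i=3
  [24] ##... => .  t=5,i=8
  [23] #.### => .  t=2,i=2
  [22] #.##. => #  t=2,i=11
  [21] #.#.# => #  t=2,i=9
  [20] #.#.. => #  t=0,i=10
  [19] #..## => #  t=5,i=4
  [18] #..#. => .  t=0,i=4
  [17] #...# => #  t=0,i=0
  [16] #.... => #  t=1,i=2
  [15] .#### => .  t=2,i=3
  [14] .###. => .  t=3,i=8
  [13] .##.# => .  t=1,i=10
  [12] .##.. => .  t=5,i=2
  [11] .#.## => .  t=2,i=10
  [10] .#.#. => #  t=0,i=9
  [9] .#..# => .  t=0,i=3
  [8] .#... => .  t=0,i=11
  [7] ..### => #  t=3,i=7
  [6] ..##. => #  t=1,i=9
  [5] ..#.# => .  t=0,i=8
  [4] ..#.. => .  t=0,i=2
  [3] ...## => .  t=1,i=8
  [2] ...#. => .  t=0,i=1
  [1] ....# => #  t=1,i=7
  [0] ..... => #  t=1,i=3
  bits 00111110011110110000010011000011 = 1048249539

1048249539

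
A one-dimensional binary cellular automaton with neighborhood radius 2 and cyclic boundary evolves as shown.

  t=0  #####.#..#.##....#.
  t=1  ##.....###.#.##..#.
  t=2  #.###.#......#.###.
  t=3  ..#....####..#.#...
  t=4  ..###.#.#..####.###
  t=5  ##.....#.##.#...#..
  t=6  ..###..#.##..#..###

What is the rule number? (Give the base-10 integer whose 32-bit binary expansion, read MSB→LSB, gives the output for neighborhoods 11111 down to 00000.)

63809337

  [31] ##### => .  t=0,i=2
  [30] ####. => .  t=0,i=3
  [29] ###.# => .  t=0,i=4
  [28] ###.. => .  t=3,i=10
  [27] ##.## => .  t=4,i=15
  [26] ##.#. => .  t=0,i=5
  [25] ##..# => #  t=1,i=15
  [24] ##... => #  t=0,i=13
  [23] #.### => #  t=0,i=0
  [22] #.##. => #  t=0,i=11
  [21] #.#.# => .  t=1,i=11
  [20] #.#.. => .  t=0,i=6
  [19] #..## => #  t=4,i=1
  [18] #..#. => #  t=0,i=8
  [17] #...# => .  t=5,i=14
  [16] #.... => #  t=0,i=14
  [15] .#### => #  t=0,i=1
  [14] .###. => .  t=1,i=8
  [13] .##.# => #  t=5,i=10
  [12] .##.. => .  t=0,i=12
  [11] .#.## => .  t=0,i=10
  [10] .#.#. => #  t=3,i=14
  [9] .#..# => #  t=0,i=7
  [8] .#... => #  t=2,i=7
  [7] ..### => .  t=1,i=7
  [6] ..##. => .  t=5,i=0
  [5] ..#.# => #  t=0,i=9
  [4] ..#.. => #  t=3,i=2
  [3] ...## => #  t=1,i=6
  [2] ...#. => .  t=0,i=16
  [1] ....# => .  t=0,i=15
  [0] ..... => #  t=1,i=4
  bits 00000011110011011010011100111001 = 63809337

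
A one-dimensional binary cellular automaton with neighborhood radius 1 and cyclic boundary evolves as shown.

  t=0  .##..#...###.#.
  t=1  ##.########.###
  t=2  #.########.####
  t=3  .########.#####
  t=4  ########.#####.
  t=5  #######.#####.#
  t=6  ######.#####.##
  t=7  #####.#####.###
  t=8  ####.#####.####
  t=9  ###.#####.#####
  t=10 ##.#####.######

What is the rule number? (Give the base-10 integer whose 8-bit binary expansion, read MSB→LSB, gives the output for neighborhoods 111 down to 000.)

  [7] ### => #  t=0,i=10
  [6] ##. => .  t=0,i=2
  [5] #.# => #  t=0,i=12
  [4] #.. => #  t=0,i=3
  [3] .## => #  t=0,i=1
  [2] .#. => #  t=0,i=5
  [1] ..# => #  t=0,i=0
  [0] ... => #  t=0,i=7
  bits 10111111 = 191

191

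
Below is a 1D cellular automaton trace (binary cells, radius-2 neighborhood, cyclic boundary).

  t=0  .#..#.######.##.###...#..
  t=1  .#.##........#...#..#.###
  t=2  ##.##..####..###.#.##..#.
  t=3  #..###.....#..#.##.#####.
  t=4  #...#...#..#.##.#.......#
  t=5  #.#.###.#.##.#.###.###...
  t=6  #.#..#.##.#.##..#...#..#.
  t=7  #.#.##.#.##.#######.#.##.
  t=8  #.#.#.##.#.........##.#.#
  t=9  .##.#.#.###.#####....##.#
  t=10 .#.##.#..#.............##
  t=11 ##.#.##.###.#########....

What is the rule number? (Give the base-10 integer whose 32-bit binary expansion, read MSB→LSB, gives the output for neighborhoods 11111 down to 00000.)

108417329

  ##### -> .   bit 31 = 0  t=0,i=8
  ####. -> .   bit 30 = 0  t=0,i=10
  ###.# -> .   bit 29 = 0  t=0,i=11
  ###.. -> .   bit 28 = 0  t=0,i=18
  ##.## -> .   bit 27 = 0  t=0,i=12
  ##.#. -> #   bit 26 = 1  t=1,i=0
  ##..# -> #   bit 25 = 1  t=2,i=5
  ##... -> .   bit 24 = 0  t=0,i=19
  #.### -> .   bit 23 = 0  t=0,i=6
  #.##. -> #   bit 22 = 1  t=0,i=13
  #.#.# -> #   bit 21 = 1  t=1,i=1
  #.#.. -> #   bit 20 = 1  t=3,i=0
  #..## -> .   bit 19 = 0  t=2,i=6
  #..#. -> #   bit 18 = 1  t=0,i=3
  #...# -> #   bit 17 = 1  t=0,i=20
  #.... -> .   bit 16 = 0  t=1,i=6
  .#### -> .   bit 15 = 0  t=0,i=7
  .###. -> #   bit 14 = 1  t=0,i=17
  .##.# -> .   bit 13 = 0  t=0,i=14
  .##.. -> #   bit 12 = 1  t=1,i=4
  .#.## -> .   bit 11 = 0  t=0,i=5
  .#.#. -> .   bit 10 = 0  t=5,i=1
  .#..# -> .   bit 9 = 0  t=0,i=2
  .#... -> #   bit 8 = 1  t=0,i=23
  ..### -> .   bit 7 = 0  t=2,i=7
  ..##. -> .   bit 6 = 0  t=4,i=24
  ..#.# -> #   bit 5 = 1  t=0,i=4
  ..#.. -> #   bit 4 = 1  t=0,i=1
  ...## -> .   bit 3 = 0  t=4,i=23
  ...#. -> .   bit 2 = 0  t=0,i=0
  ....# -> .   bit 1 = 0  t=1,i=11
  ..... -> #   bit 0 = 1  t=1,i=7
  bits 00000110011101100101000100110001 = 108417329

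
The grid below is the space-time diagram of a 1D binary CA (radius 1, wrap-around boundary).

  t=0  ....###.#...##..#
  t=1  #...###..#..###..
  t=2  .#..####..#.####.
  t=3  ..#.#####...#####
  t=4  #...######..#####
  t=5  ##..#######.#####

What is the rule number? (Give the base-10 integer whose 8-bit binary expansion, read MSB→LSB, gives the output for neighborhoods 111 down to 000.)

216

  [7] ### => #  t=0,i=5
  [6] ##. => #  t=0,i=6
  [5] #.# => .  t=0,i=7
  [4] #.. => #  t=0,i=0
  [3] .## => #  t=0,i=4
  [2] .#. => .  t=0,i=8
  [1] ..# => .  t=0,i=3
  [0] ... => .  t=0,i=1
  bits 11011000 = 216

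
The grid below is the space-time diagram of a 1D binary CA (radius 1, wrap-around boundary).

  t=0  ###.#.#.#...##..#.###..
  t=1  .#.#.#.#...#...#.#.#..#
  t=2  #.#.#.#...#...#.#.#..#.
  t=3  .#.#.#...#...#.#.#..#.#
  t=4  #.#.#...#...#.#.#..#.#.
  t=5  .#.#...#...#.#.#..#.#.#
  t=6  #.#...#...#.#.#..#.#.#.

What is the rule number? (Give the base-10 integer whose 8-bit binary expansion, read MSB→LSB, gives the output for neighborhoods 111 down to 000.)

  ###|#  b7=1 t=0,i=1
  ##.|.  b6=0 t=0,i=2
  #.#|#  b5=1 t=0,i=3
  #..|.  b4=0 t=0,i=9
  .##|.  b3=0 t=0,i=0
  .#.|.  b2=0 t=0,i=4
  ..#|#  b1=1 t=0,i=11
  ...|.  b0=0 t=0,i=10
  bits 10100010 = 162

162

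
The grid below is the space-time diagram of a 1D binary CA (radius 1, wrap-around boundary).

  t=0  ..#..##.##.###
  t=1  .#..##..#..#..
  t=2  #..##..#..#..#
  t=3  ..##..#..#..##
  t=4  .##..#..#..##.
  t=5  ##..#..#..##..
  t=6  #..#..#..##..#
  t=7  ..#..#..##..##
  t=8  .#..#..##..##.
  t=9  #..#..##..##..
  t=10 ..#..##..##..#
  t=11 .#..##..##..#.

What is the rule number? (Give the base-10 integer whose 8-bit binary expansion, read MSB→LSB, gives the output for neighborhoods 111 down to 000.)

11

  [7] ### => .  t=0,i=12
  [6] ##. => .  t=0,i=6
  [5] #.# => .  t=0,i=7
  [4] #.. => .  t=0,i=0
  [3] .## => #  t=0,i=5
  [2] .#. => .  t=0,i=2
  [1] ..# => #  t=0,i=1
  [0] ... => #  t=1,i=13
  bits 00001011 = 11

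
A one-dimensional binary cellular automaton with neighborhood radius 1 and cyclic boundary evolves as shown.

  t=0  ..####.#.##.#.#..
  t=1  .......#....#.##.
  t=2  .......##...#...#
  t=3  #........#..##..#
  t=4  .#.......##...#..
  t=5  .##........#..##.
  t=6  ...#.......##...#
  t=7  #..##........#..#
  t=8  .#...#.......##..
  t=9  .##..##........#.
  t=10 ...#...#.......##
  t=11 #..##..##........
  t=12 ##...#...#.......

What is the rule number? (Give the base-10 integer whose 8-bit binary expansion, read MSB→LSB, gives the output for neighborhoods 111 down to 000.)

  ###|.  b7=0 t=0,i=3
  ##.|.  b6=0 t=0,i=5
  #.#|.  b5=0 t=0,i=6
  #..|#  b4=1 t=0,i=15
  .##|.  b3=0 t=0,i=2
  .#.|#  b2=1 t=0,i=7
  ..#|.  b1=0 t=0,i=1
  ...|.  b0=0 t=0,i=0
  bits 00010100 = 20

20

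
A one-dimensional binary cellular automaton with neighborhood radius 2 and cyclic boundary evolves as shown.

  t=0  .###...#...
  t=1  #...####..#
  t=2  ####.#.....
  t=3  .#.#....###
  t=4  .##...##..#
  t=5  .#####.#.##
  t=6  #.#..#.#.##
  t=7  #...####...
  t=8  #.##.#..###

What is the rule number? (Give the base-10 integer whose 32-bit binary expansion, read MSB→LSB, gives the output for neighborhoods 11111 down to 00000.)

694596671

  ##### -> .   bit 31 = 0  t=5,i=3
  ####. -> .   bit 30 = 0  t=1,i=6
  ###.# -> #   bit 29 = 1  t=2,i=3
  ###.. -> .   bit 28 = 0  t=0,i=3
  ##.## -> #   bit 27 = 1  t=5,i=0
  ##.#. -> .   bit 26 = 0  t=2,i=4
  ##..# -> .   bit 25 = 0  t=1,i=8
  ##... -> #   bit 24 = 1  t=0,i=4
  #.### -> .   bit 23 = 0  t=5,i=1
  #.##. -> #   bit 22 = 1  t=4,i=1
  #.#.# -> #   bit 21 = 1  t=3,i=1
  #.#.. -> .   bit 20 = 0  t=2,i=5
  #..## -> .   bit 19 = 0  t=1,i=9
  #..#. -> #   bit 18 = 1  t=4,i=9
  #...# -> #   bit 17 = 1  t=0,i=5
  #.... -> .   bit 16 = 0  t=0,i=9
  .#### -> #   bit 15 = 1  t=1,i=5
  .###. -> .   bit 14 = 0  t=0,i=2
  .##.# -> #   bit 13 = 1  t=5,i=10
  .##.. -> #   bit 12 = 1  t=1,i=0
  .#.## -> .   bit 11 = 0  t=4,i=0
  .#.#. -> #   bit 10 = 1  t=3,i=2
  .#..# -> .   bit 9 = 0  t=6,i=3
  .#... -> .   bit 8 = 0  t=0,i=8
  ..### -> .   bit 7 = 0  t=0,i=1
  ..##. -> .   bit 6 = 0  t=1,i=10
  ..#.# -> #   bit 5 = 1  t=4,i=10
  ..#.. -> #   bit 4 = 1  t=0,i=7
  ...## -> #   bit 3 = 1  t=0,i=0
  ...#. -> #   bit 2 = 1  t=0,i=6
  ....# -> #   bit 1 = 1  t=0,i=10
  ..... -> #   bit 0 = 1  t=2,i=8
  bits 00101001011001101011010000111111 = 694596671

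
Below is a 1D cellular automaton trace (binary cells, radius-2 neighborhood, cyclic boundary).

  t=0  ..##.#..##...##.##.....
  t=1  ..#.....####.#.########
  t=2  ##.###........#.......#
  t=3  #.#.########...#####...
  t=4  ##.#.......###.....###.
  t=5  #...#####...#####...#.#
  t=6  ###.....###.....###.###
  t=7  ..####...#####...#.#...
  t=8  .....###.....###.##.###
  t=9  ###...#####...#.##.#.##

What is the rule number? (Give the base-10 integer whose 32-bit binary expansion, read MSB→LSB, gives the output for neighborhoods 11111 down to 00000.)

457661793

  #####|.  b31=0 t=1,i=17
  ####.|.  b30=0 t=1,i=10
  ###.#|.  b29=0 t=1,i=11
  ###..|#  b28=1 t=1,i=22
  ##.##|#  b27=1 t=0,i=15
  ##.#.|.  b26=0 t=0,i=4
  ##..#|#  b25=1 t=1,i=0
  ##...|#  b24=1 t=0,i=10
  #.###|.  b23=0 t=1,i=15
  #.##.|#  b22=1 t=0,i=16
  #.#.#|.  b21=0 t=1,i=13
  #.#..|.  b20=0 t=0,i=5
  #..##|.  b19=0 t=0,i=7
  #..#.|#  b18=1 t=1,i=1
  #...#|#  b17=1 t=0,i=11
  #....|#  b16=1 t=0,i=19
  .####|.  b15=0 t=1,i=9
  .###.|#  b14=1 t=2,i=0
  .##.#|.  b13=0 t=0,i=3
  .##..|#  b12=1 t=0,i=9
  .#.##|#  b11=1 t=1,i=14
  .#.#.|#  b10=1 t=3,i=1
  .#..#|.  b9=0 t=0,i=6
  .#...|#  b8=1 t=1,i=3
  ..###|.  b7=0 t=1,i=8
  ..##.|#  b6=1 t=0,i=2
  ..#.#|#  b5=1 t=3,i=0
  ..#..|.  b4=0 t=1,i=2
  ...##|.  b3=0 t=0,i=1
  ...#.|.  b2=0 t=2,i=13
  ....#|.  b1=0 t=0,i=0
  .....|#  b0=1 t=0,i=20
  bits 00011011010001110101110101100001 = 457661793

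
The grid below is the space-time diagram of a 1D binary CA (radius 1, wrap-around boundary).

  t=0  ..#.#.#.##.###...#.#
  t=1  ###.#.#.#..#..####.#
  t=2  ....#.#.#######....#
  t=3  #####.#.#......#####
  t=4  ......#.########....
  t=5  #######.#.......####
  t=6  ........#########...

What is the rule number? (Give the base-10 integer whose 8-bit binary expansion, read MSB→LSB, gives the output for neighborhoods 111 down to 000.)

  ### -> .   bit 7 = 0  t=0,i=12
  ##. -> .   bit 6 = 0  t=0,i=9
  #.# -> .   bit 5 = 0  t=0,i=3
  #.. -> #   bit 4 = 1  t=0,i=0
  .## -> #   bit 3 = 1  t=0,i=8
  .#. -> #   bit 2 = 1  t=0,i=2
  ..# -> #   bit 1 = 1  t=0,i=1
  ... -> #   bit 0 = 1  t=0,i=15
  bits 00011111 = 31

31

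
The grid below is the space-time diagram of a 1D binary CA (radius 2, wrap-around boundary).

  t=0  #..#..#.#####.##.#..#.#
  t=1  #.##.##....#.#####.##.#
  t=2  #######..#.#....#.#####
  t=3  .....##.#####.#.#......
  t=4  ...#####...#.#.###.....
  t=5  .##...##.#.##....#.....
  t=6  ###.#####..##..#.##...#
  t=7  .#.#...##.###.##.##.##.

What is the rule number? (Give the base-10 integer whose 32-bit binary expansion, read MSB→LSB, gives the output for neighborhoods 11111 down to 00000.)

1549677946

  #####|.  b31=0 t=0,i=10
  ####.|#  b30=1 t=0,i=11
  ###.#|.  b29=0 t=0,i=12
  ###..|#  b28=1 t=2,i=6
  ##.##|#  b27=1 t=0,i=13
  ##.#.|#  b26=1 t=0,i=16
  ##..#|.  b25=0 t=0,i=1
  ##...|.  b24=0 t=1,i=7
  #.###|.  b23=0 t=0,i=8
  #.##.|#  b22=1 t=0,i=14
  #.#.#|.  b21=0 t=3,i=14
  #.#..|#  b20=1 t=0,i=17
  #..##|#  b19=1 t=6,i=10
  #..#.|#  b18=1 t=0,i=2
  #...#|#  b17=1 t=4,i=9
  #....|.  b16=0 t=1,i=8
  .####|.  b15=0 t=0,i=9
  .###.|.  b14=0 t=4,i=16
  .##.#|#  b13=1 t=0,i=15
  .##..|#  b12=1 t=0,i=0
  .#.##|.  b11=0 t=0,i=7
  .#.#.|#  b10=1 t=2,i=10
  .#..#|.  b9=0 t=0,i=4
  .#...|#  b8=1 t=2,i=12
  ..###|.  b7=0 t=4,i=3
  ..##.|#  b6=1 t=3,i=5
  ..#.#|#  b5=1 t=0,i=6
  ..#..|#  b4=1 t=0,i=3
  ...##|#  b3=1 t=3,i=4
  ...#.|.  b2=0 t=1,i=10
  ....#|#  b1=1 t=1,i=9
  .....|.  b0=0 t=3,i=0
  bits 01011100010111100011010101111010 = 1549677946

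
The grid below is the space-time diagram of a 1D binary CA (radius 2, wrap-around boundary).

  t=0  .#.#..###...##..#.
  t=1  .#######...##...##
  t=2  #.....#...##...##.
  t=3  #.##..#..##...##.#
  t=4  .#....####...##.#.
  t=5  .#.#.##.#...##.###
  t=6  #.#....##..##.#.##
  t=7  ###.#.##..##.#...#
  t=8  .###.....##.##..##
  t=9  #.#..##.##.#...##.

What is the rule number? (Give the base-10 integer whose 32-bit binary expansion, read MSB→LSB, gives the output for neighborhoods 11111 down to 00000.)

1813595897

  nb #####: next=.  (t=1,i=3, bit31=0)
  nb ####.: next=#  (t=1,i=6, bit30=1)
  nb ###.#: next=#  (t=5,i=17, bit29=1)
  nb ###..: next=.  (t=0,i=8, bit28=0)
  nb ##.##: next=#  (t=1,i=0, bit27=1)
  nb ##.#.: next=#  (t=2,i=17, bit26=1)
  nb ##..#: next=.  (t=0,i=14, bit25=0)
  nb ##...: next=.  (t=0,i=9, bit24=0)
  nb #.###: next=.  (t=1,i=1, bit23=0)
  nb #.##.: next=.  (t=3,i=2, bit22=0)
  nb #.#.#: next=.  (t=5,i=1, bit21=0)
  nb #.#..: next=#  (t=0,i=3, bit20=1)
  nb #..##: next=#  (t=0,i=5, bit19=1)
  nb #..#.: next=.  (t=0,i=0, bit18=0)
  nb #...#: next=.  (t=0,i=10, bit17=0)
  nb #....: next=#  (t=2,i=2, bit16=1)
  nb .####: next=.  (t=1,i=2, bit15=0)
  nb .###.: next=#  (t=0,i=7, bit14=1)
  nb .##.#: next=.  (t=1,i=17, bit13=0)
  nb .##..: next=.  (t=0,i=13, bit12=0)
  nb .#.##: next=.  (t=5,i=4, bit11=0)
  nb .#.#.: next=#  (t=0,i=2, bit10=1)
  nb .#..#: next=#  (t=0,i=4, bit9=1)
  nb .#...: next=.  (t=2,i=1, bit8=0)
  nb ..###: next=#  (t=0,i=6, bit7=1)
  nb ..##.: next=#  (t=0,i=12, bit6=1)
  nb ..#.#: next=#  (t=0,i=1, bit5=1)
  nb ..#..: next=#  (t=0,i=16, bit4=1)
  nb ...##: next=#  (t=0,i=11, bit3=1)
  nb ...#.: next=.  (t=2,i=5, bit2=0)
  nb ....#: next=.  (t=2,i=4, bit1=0)
  nb .....: next=#  (t=2,i=3, bit0=1)
  bits 01101100000110010100011011111001 = 1813595897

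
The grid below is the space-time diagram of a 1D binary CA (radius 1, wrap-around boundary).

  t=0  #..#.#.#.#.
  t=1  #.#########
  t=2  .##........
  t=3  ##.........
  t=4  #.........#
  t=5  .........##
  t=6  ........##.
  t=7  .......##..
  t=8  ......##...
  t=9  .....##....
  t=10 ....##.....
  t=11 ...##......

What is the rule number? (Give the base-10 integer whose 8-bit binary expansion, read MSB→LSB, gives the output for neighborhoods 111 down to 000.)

  ###|.  b7=0 t=1,i=3
  ##.|.  b6=0 t=1,i=0
  #.#|#  b5=1 t=0,i=4
  #..|.  b4=0 t=0,i=1
  .##|#  b3=1 t=1,i=2
  .#.|#  b2=1 t=0,i=0
  ..#|#  b1=1 t=0,i=2
  ...|.  b0=0 t=2,i=4
  bits 00101110 = 46

46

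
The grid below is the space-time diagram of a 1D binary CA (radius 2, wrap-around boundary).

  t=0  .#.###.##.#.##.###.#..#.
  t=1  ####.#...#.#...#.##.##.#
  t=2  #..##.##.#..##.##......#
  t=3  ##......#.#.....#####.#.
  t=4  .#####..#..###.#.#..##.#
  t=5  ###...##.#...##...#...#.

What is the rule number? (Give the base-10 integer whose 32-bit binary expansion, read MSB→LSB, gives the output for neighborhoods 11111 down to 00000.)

663198505

  [31] ##### => .  t=1,i=1
  [30] ####. => .  t=1,i=2
  [29] ###.# => #  t=0,i=5
  [28] ###.. => .  t=4,i=5
  [27] ##.## => .  t=0,i=6
  [26] ##.#. => #  t=0,i=9
  [25] ##..# => #  t=2,i=1
  [24] ##... => #  t=2,i=17
  [23] #.### => #  t=0,i=3
  [22] #.##. => .  t=0,i=7
  [21] #.#.# => .  t=0,i=10
  [20] #.#.. => .  t=0,i=19
  [19] #..## => .  t=2,i=2
  [18] #..#. => #  t=0,i=0
  [17] #...# => #  t=1,i=7
  [16] #.... => #  t=2,i=18
  [15] .#### => #  t=1,i=0
  [14] .###. => .  t=0,i=4
  [13] .##.# => .  t=0,i=8
  [12] .##.. => #  t=2,i=0
  [11] .#.## => #  t=0,i=2
  [10] .#.#. => .  t=1,i=10
  [9] .#..# => #  t=0,i=20
  [8] .#... => #  t=1,i=6
  [7] ..### => .  t=3,i=16
  [6] ..##. => .  t=2,i=3
  [5] ..#.# => #  t=0,i=1
  [4] ..#.. => .  t=0,i=22
  [3] ...## => #  t=2,i=22
  [2] ...#. => .  t=1,i=8
  [1] ....# => .  t=2,i=21
  [0] ..... => #  t=2,i=19
  bits 00100111100001111001101100101001 = 663198505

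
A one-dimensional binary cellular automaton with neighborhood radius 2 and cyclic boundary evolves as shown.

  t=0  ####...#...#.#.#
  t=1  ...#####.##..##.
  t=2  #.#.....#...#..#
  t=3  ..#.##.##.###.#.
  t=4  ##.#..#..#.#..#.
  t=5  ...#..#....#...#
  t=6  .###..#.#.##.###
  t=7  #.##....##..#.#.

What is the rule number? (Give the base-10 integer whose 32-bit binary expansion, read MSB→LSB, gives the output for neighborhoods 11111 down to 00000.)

423315485

  #####|.  b31=0 t=0,i=1
  ####.|.  b30=0 t=0,i=2
  ###.#|.  b29=0 t=1,i=7
  ###..|#  b28=1 t=0,i=3
  ##.##|#  b27=1 t=1,i=8
  ##.#.|.  b26=0 t=2,i=1
  ##..#|.  b25=0 t=1,i=11
  ##...|#  b24=1 t=0,i=4
  #.###|.  b23=0 t=0,i=15
  #.##.|.  b22=0 t=1,i=9
  #.#.#|#  b21=1 t=0,i=13
  #.#..|#  b20=1 t=2,i=2
  #..##|#  b19=1 t=1,i=12
  #..#.|.  b18=0 t=4,i=5
  #...#|#  b17=1 t=0,i=5
  #....|#  b16=1 t=1,i=0
  .####|.  b15=0 t=0,i=0
  .###.|#  b14=1 t=3,i=11
  .##.#|.  b13=0 t=2,i=0
  .##..|.  b12=0 t=1,i=10
  .#.##|#  b11=1 t=0,i=14
  .#.#.|.  b10=0 t=0,i=12
  .#..#|.  b9=0 t=2,i=13
  .#...|.  b8=0 t=0,i=8
  ..###|.  b7=0 t=1,i=3
  ..##.|.  b6=0 t=1,i=13
  ..#.#|.  b5=0 t=0,i=11
  ..#..|#  b4=1 t=0,i=7
  ...##|#  b3=1 t=1,i=2
  ...#.|#  b2=1 t=0,i=6
  ....#|.  b1=0 t=1,i=1
  .....|#  b0=1 t=2,i=5
  bits 00011001001110110100100000011101 = 423315485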